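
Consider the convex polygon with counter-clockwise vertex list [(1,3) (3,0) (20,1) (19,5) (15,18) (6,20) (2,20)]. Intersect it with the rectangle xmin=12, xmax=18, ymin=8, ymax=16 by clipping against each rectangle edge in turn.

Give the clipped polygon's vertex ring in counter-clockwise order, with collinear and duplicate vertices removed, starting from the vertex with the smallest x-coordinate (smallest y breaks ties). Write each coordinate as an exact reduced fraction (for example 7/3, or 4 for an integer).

1. After x ≥ 12: [(12,9/17) (20,1) (19,5) (15,18) (12,56/3)]
2. After x ≤ 18: [(12,9/17) (18,15/17) (18,33/4) (15,18) (12,56/3)]
3. After y ≥ 8: [(12,8) (18,8) (18,33/4) (15,18) (12,56/3)]
4. After y ≤ 16: [(12,16) (12,8) (18,8) (18,33/4) (203/13,16)]
5. Canonical ring: [(12,8) (18,8) (18,33/4) (203/13,16) (12,16)]

Clipped polygon: [(12,8) (18,8) (18,33/4) (203/13,16) (12,16)]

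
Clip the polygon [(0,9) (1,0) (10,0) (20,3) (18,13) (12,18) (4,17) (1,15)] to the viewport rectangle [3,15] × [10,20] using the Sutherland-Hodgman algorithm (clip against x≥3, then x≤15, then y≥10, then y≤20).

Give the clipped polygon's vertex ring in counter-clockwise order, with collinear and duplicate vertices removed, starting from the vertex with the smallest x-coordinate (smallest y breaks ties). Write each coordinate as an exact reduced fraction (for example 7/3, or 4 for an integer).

Clipped polygon: [(3,10) (15,10) (15,31/2) (12,18) (4,17) (3,49/3)]

1. After x ≥ 3: [(3,0) (10,0) (20,3) (18,13) (12,18) (4,17) (3,49/3)]
2. After x ≤ 15: [(3,0) (10,0) (15,3/2) (15,31/2) (12,18) (4,17) (3,49/3)]
3. After y ≥ 10: [(3,10) (15,10) (15,31/2) (12,18) (4,17) (3,49/3)]
4. After y ≤ 20: [(3,10) (15,10) (15,31/2) (12,18) (4,17) (3,49/3)]
5. Canonical ring: [(3,10) (15,10) (15,31/2) (12,18) (4,17) (3,49/3)]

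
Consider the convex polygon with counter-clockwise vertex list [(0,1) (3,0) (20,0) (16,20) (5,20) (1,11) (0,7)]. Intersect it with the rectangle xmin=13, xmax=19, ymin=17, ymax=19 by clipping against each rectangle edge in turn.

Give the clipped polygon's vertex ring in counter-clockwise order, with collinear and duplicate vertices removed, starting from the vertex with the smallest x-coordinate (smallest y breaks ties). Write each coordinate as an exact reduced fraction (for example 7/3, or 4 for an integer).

Clipped polygon: [(13,17) (83/5,17) (81/5,19) (13,19)]

1. After x ≥ 13: [(13,0) (20,0) (16,20) (13,20)]
2. After x ≤ 19: [(13,0) (19,0) (19,5) (16,20) (13,20)]
3. After y ≥ 17: [(13,17) (83/5,17) (16,20) (13,20)]
4. After y ≤ 19: [(13,19) (13,17) (83/5,17) (81/5,19)]
5. Canonical ring: [(13,17) (83/5,17) (81/5,19) (13,19)]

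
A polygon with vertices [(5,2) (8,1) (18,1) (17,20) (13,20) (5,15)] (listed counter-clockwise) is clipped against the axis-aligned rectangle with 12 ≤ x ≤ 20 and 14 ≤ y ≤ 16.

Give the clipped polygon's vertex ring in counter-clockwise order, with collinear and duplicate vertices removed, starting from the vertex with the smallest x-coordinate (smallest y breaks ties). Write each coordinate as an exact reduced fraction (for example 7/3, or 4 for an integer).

1. After x ≥ 12: [(12,1) (18,1) (17,20) (13,20) (12,155/8)]
2. After x ≤ 20: [(12,1) (18,1) (17,20) (13,20) (12,155/8)]
3. After y ≥ 14: [(12,14) (329/19,14) (17,20) (13,20) (12,155/8)]
4. After y ≤ 16: [(12,16) (12,14) (329/19,14) (327/19,16)]
5. Canonical ring: [(12,14) (329/19,14) (327/19,16) (12,16)]

Clipped polygon: [(12,14) (329/19,14) (327/19,16) (12,16)]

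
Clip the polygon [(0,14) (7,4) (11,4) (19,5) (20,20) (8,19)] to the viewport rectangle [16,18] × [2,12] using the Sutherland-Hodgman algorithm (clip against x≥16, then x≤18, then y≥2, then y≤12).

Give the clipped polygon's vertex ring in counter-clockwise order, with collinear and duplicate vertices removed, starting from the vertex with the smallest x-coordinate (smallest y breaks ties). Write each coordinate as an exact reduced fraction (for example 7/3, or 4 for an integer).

1. After x ≥ 16: [(16,37/8) (19,5) (20,20) (16,59/3)]
2. After x ≤ 18: [(16,37/8) (18,39/8) (18,119/6) (16,59/3)]
3. After y ≥ 2: [(16,37/8) (18,39/8) (18,119/6) (16,59/3)]
4. After y ≤ 12: [(16,12) (16,37/8) (18,39/8) (18,12)]
5. Canonical ring: [(16,37/8) (18,39/8) (18,12) (16,12)]

Clipped polygon: [(16,37/8) (18,39/8) (18,12) (16,12)]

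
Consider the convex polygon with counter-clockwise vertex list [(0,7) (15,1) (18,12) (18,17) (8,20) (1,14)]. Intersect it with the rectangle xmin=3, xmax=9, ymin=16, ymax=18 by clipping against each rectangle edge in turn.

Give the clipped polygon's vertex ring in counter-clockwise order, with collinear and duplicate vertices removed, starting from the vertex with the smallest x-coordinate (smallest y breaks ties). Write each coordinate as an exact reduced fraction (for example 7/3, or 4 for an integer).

1. After x ≥ 3: [(3,29/5) (15,1) (18,12) (18,17) (8,20) (3,110/7)]
2. After x ≤ 9: [(3,29/5) (9,17/5) (9,197/10) (8,20) (3,110/7)]
3. After y ≥ 16: [(9,16) (9,197/10) (8,20) (10/3,16)]
4. After y ≤ 18: [(9,16) (9,18) (17/3,18) (10/3,16)]
5. Canonical ring: [(10/3,16) (9,16) (9,18) (17/3,18)]

Clipped polygon: [(10/3,16) (9,16) (9,18) (17/3,18)]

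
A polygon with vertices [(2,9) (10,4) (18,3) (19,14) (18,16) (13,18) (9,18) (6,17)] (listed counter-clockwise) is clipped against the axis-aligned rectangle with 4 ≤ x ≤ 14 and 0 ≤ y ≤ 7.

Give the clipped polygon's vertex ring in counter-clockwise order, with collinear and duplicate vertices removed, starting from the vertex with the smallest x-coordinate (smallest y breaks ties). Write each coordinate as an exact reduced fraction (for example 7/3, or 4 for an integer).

Clipped polygon: [(26/5,7) (10,4) (14,7/2) (14,7)]

1. After x ≥ 4: [(4,13) (4,31/4) (10,4) (18,3) (19,14) (18,16) (13,18) (9,18) (6,17)]
2. After x ≤ 14: [(4,13) (4,31/4) (10,4) (14,7/2) (14,88/5) (13,18) (9,18) (6,17)]
3. After y ≥ 0: [(4,13) (4,31/4) (10,4) (14,7/2) (14,88/5) (13,18) (9,18) (6,17)]
4. After y ≤ 7: [(26/5,7) (10,4) (14,7/2) (14,7)]
5. Canonical ring: [(26/5,7) (10,4) (14,7/2) (14,7)]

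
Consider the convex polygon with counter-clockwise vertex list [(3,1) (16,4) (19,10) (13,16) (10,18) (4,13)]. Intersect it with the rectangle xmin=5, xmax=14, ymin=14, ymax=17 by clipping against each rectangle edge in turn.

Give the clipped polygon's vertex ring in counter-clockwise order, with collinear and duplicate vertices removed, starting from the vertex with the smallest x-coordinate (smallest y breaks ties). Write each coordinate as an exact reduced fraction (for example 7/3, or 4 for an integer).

Clipped polygon: [(26/5,14) (14,14) (14,15) (13,16) (23/2,17) (44/5,17)]

1. After x ≥ 5: [(5,19/13) (16,4) (19,10) (13,16) (10,18) (5,83/6)]
2. After x ≤ 14: [(5,19/13) (14,46/13) (14,15) (13,16) (10,18) (5,83/6)]
3. After y ≥ 14: [(14,14) (14,15) (13,16) (10,18) (26/5,14)]
4. After y ≤ 17: [(14,14) (14,15) (13,16) (23/2,17) (44/5,17) (26/5,14)]
5. Canonical ring: [(26/5,14) (14,14) (14,15) (13,16) (23/2,17) (44/5,17)]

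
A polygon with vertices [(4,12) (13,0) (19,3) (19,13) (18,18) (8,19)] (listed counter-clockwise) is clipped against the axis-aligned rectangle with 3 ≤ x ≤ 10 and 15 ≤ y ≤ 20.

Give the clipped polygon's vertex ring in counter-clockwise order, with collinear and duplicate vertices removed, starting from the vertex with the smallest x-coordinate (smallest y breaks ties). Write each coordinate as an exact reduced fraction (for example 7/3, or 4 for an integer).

1. After x ≥ 3: [(4,12) (13,0) (19,3) (19,13) (18,18) (8,19)]
2. After x ≤ 10: [(4,12) (10,4) (10,94/5) (8,19)]
3. After y ≥ 15: [(40/7,15) (10,15) (10,94/5) (8,19)]
4. After y ≤ 20: [(40/7,15) (10,15) (10,94/5) (8,19)]
5. Canonical ring: [(40/7,15) (10,15) (10,94/5) (8,19)]

Clipped polygon: [(40/7,15) (10,15) (10,94/5) (8,19)]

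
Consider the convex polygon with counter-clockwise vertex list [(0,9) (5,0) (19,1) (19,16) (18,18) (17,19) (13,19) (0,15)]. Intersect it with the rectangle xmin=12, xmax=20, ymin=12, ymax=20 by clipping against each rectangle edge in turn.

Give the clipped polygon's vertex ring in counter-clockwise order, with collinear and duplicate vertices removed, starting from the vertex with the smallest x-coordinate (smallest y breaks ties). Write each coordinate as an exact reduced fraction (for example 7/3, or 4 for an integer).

1. After x ≥ 12: [(12,1/2) (19,1) (19,16) (18,18) (17,19) (13,19) (12,243/13)]
2. After x ≤ 20: [(12,1/2) (19,1) (19,16) (18,18) (17,19) (13,19) (12,243/13)]
3. After y ≥ 12: [(12,12) (19,12) (19,16) (18,18) (17,19) (13,19) (12,243/13)]
4. After y ≤ 20: [(12,12) (19,12) (19,16) (18,18) (17,19) (13,19) (12,243/13)]
5. Canonical ring: [(12,12) (19,12) (19,16) (18,18) (17,19) (13,19) (12,243/13)]

Clipped polygon: [(12,12) (19,12) (19,16) (18,18) (17,19) (13,19) (12,243/13)]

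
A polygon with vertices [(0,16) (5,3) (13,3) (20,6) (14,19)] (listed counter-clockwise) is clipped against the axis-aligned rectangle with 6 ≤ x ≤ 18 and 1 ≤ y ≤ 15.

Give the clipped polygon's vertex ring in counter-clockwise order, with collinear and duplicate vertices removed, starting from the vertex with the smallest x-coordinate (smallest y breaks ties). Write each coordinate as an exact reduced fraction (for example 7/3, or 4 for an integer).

1. After x ≥ 6: [(6,121/7) (6,3) (13,3) (20,6) (14,19)]
2. After x ≤ 18: [(6,121/7) (6,3) (13,3) (18,36/7) (18,31/3) (14,19)]
3. After y ≥ 1: [(6,121/7) (6,3) (13,3) (18,36/7) (18,31/3) (14,19)]
4. After y ≤ 15: [(6,15) (6,3) (13,3) (18,36/7) (18,31/3) (206/13,15)]
5. Canonical ring: [(6,3) (13,3) (18,36/7) (18,31/3) (206/13,15) (6,15)]

Clipped polygon: [(6,3) (13,3) (18,36/7) (18,31/3) (206/13,15) (6,15)]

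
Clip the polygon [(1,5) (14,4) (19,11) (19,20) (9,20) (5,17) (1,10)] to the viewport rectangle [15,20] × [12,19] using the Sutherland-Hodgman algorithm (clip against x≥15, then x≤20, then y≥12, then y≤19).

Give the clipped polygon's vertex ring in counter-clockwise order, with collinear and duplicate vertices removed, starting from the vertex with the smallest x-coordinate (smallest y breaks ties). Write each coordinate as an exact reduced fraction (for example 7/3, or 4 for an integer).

1. After x ≥ 15: [(15,27/5) (19,11) (19,20) (15,20)]
2. After x ≤ 20: [(15,27/5) (19,11) (19,20) (15,20)]
3. After y ≥ 12: [(15,12) (19,12) (19,20) (15,20)]
4. After y ≤ 19: [(15,19) (15,12) (19,12) (19,19)]
5. Canonical ring: [(15,12) (19,12) (19,19) (15,19)]

Clipped polygon: [(15,12) (19,12) (19,19) (15,19)]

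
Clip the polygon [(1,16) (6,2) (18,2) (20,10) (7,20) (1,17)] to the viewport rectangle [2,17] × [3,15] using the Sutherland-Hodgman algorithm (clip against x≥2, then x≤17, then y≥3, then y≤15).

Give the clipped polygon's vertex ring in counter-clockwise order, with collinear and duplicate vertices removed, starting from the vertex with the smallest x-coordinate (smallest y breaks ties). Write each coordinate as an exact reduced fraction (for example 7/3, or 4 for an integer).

1. After x ≥ 2: [(2,66/5) (6,2) (18,2) (20,10) (7,20) (2,35/2)]
2. After x ≤ 17: [(2,66/5) (6,2) (17,2) (17,160/13) (7,20) (2,35/2)]
3. After y ≥ 3: [(2,66/5) (79/14,3) (17,3) (17,160/13) (7,20) (2,35/2)]
4. After y ≤ 15: [(2,15) (2,66/5) (79/14,3) (17,3) (17,160/13) (27/2,15)]
5. Canonical ring: [(2,66/5) (79/14,3) (17,3) (17,160/13) (27/2,15) (2,15)]

Clipped polygon: [(2,66/5) (79/14,3) (17,3) (17,160/13) (27/2,15) (2,15)]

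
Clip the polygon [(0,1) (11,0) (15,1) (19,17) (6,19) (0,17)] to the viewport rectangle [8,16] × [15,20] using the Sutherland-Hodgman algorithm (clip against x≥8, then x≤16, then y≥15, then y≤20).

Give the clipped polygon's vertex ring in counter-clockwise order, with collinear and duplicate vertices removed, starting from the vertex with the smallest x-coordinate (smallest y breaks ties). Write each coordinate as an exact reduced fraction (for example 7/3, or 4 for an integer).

Clipped polygon: [(8,15) (16,15) (16,227/13) (8,243/13)]

1. After x ≥ 8: [(8,3/11) (11,0) (15,1) (19,17) (8,243/13)]
2. After x ≤ 16: [(8,3/11) (11,0) (15,1) (16,5) (16,227/13) (8,243/13)]
3. After y ≥ 15: [(8,15) (16,15) (16,227/13) (8,243/13)]
4. After y ≤ 20: [(8,15) (16,15) (16,227/13) (8,243/13)]
5. Canonical ring: [(8,15) (16,15) (16,227/13) (8,243/13)]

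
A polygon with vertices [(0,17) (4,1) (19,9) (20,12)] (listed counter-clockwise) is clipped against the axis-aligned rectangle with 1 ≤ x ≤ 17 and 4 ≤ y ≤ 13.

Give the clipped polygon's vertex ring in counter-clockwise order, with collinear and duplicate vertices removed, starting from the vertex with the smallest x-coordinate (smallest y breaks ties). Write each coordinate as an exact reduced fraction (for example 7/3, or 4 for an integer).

Clipped polygon: [(1,13) (13/4,4) (77/8,4) (17,119/15) (17,51/4) (16,13)]

1. After x ≥ 1: [(1,67/4) (1,13) (4,1) (19,9) (20,12)]
2. After x ≤ 17: [(17,51/4) (1,67/4) (1,13) (4,1) (17,119/15)]
3. After y ≥ 4: [(17,51/4) (1,67/4) (1,13) (13/4,4) (77/8,4) (17,119/15)]
4. After y ≤ 13: [(17,51/4) (16,13) (1,13) (1,13) (13/4,4) (77/8,4) (17,119/15)]
5. Canonical ring: [(1,13) (13/4,4) (77/8,4) (17,119/15) (17,51/4) (16,13)]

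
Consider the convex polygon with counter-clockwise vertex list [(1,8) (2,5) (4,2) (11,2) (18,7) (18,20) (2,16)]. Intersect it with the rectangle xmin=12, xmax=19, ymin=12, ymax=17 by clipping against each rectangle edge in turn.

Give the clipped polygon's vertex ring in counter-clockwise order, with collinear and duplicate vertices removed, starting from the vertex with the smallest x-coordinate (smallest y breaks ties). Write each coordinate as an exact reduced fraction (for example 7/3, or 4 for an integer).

1. After x ≥ 12: [(12,19/7) (18,7) (18,20) (12,37/2)]
2. After x ≤ 19: [(12,19/7) (18,7) (18,20) (12,37/2)]
3. After y ≥ 12: [(12,12) (18,12) (18,20) (12,37/2)]
4. After y ≤ 17: [(12,17) (12,12) (18,12) (18,17)]
5. Canonical ring: [(12,12) (18,12) (18,17) (12,17)]

Clipped polygon: [(12,12) (18,12) (18,17) (12,17)]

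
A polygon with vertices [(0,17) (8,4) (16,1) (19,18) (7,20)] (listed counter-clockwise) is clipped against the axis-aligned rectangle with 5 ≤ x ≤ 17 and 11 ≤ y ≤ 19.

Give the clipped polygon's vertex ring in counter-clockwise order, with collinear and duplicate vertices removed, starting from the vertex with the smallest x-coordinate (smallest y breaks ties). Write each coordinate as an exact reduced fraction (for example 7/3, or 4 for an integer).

Clipped polygon: [(5,11) (17,11) (17,55/3) (13,19) (5,19)]

1. After x ≥ 5: [(5,134/7) (5,71/8) (8,4) (16,1) (19,18) (7,20)]
2. After x ≤ 17: [(5,134/7) (5,71/8) (8,4) (16,1) (17,20/3) (17,55/3) (7,20)]
3. After y ≥ 11: [(5,134/7) (5,11) (17,11) (17,55/3) (7,20)]
4. After y ≤ 19: [(5,19) (5,11) (17,11) (17,55/3) (13,19)]
5. Canonical ring: [(5,11) (17,11) (17,55/3) (13,19) (5,19)]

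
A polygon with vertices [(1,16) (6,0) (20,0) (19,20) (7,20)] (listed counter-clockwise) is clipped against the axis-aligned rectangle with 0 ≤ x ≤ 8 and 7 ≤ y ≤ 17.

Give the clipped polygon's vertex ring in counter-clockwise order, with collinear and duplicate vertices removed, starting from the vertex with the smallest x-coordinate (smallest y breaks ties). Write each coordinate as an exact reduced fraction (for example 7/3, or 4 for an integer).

1. After x ≥ 0: [(1,16) (6,0) (20,0) (19,20) (7,20)]
2. After x ≤ 8: [(1,16) (6,0) (8,0) (8,20) (7,20)]
3. After y ≥ 7: [(1,16) (61/16,7) (8,7) (8,20) (7,20)]
4. After y ≤ 17: [(5/2,17) (1,16) (61/16,7) (8,7) (8,17)]
5. Canonical ring: [(1,16) (61/16,7) (8,7) (8,17) (5/2,17)]

Clipped polygon: [(1,16) (61/16,7) (8,7) (8,17) (5/2,17)]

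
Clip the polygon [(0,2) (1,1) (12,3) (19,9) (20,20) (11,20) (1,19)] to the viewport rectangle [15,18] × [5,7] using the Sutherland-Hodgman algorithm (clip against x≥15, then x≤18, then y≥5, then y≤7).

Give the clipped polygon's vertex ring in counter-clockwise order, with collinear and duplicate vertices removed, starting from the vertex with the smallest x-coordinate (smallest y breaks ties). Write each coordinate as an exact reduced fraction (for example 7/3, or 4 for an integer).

Clipped polygon: [(15,39/7) (50/3,7) (15,7)]

1. After x ≥ 15: [(15,39/7) (19,9) (20,20) (15,20)]
2. After x ≤ 18: [(15,39/7) (18,57/7) (18,20) (15,20)]
3. After y ≥ 5: [(15,39/7) (18,57/7) (18,20) (15,20)]
4. After y ≤ 7: [(15,7) (15,39/7) (50/3,7)]
5. Canonical ring: [(15,39/7) (50/3,7) (15,7)]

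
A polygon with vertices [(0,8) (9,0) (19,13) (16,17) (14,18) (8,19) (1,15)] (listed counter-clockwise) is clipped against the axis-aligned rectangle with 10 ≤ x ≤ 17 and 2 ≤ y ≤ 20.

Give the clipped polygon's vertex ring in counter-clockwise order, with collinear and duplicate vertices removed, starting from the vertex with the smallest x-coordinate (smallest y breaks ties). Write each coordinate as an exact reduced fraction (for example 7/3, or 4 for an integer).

Clipped polygon: [(10,2) (137/13,2) (17,52/5) (17,47/3) (16,17) (14,18) (10,56/3)]

1. After x ≥ 10: [(10,13/10) (19,13) (16,17) (14,18) (10,56/3)]
2. After x ≤ 17: [(10,13/10) (17,52/5) (17,47/3) (16,17) (14,18) (10,56/3)]
3. After y ≥ 2: [(10,2) (137/13,2) (17,52/5) (17,47/3) (16,17) (14,18) (10,56/3)]
4. After y ≤ 20: [(10,2) (137/13,2) (17,52/5) (17,47/3) (16,17) (14,18) (10,56/3)]
5. Canonical ring: [(10,2) (137/13,2) (17,52/5) (17,47/3) (16,17) (14,18) (10,56/3)]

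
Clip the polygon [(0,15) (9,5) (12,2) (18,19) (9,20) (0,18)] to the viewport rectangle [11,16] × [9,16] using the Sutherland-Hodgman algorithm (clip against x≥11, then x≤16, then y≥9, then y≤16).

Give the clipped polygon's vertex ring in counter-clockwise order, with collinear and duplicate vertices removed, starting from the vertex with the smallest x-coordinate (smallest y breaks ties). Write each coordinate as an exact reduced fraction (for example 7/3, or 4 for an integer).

1. After x ≥ 11: [(11,3) (12,2) (18,19) (11,178/9)]
2. After x ≤ 16: [(11,3) (12,2) (16,40/3) (16,173/9) (11,178/9)]
3. After y ≥ 9: [(11,9) (246/17,9) (16,40/3) (16,173/9) (11,178/9)]
4. After y ≤ 16: [(11,16) (11,9) (246/17,9) (16,40/3) (16,16)]
5. Canonical ring: [(11,9) (246/17,9) (16,40/3) (16,16) (11,16)]

Clipped polygon: [(11,9) (246/17,9) (16,40/3) (16,16) (11,16)]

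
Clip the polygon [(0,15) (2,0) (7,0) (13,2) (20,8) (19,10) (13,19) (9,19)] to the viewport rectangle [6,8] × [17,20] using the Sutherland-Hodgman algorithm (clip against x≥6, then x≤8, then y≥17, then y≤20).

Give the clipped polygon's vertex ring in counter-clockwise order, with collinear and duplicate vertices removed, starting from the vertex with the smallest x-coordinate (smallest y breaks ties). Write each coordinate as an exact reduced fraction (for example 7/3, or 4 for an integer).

Clipped polygon: [(6,17) (8,17) (8,167/9) (6,53/3)]

1. After x ≥ 6: [(6,53/3) (6,0) (7,0) (13,2) (20,8) (19,10) (13,19) (9,19)]
2. After x ≤ 8: [(8,167/9) (6,53/3) (6,0) (7,0) (8,1/3)]
3. After y ≥ 17: [(8,17) (8,167/9) (6,53/3) (6,17)]
4. After y ≤ 20: [(8,17) (8,167/9) (6,53/3) (6,17)]
5. Canonical ring: [(6,17) (8,17) (8,167/9) (6,53/3)]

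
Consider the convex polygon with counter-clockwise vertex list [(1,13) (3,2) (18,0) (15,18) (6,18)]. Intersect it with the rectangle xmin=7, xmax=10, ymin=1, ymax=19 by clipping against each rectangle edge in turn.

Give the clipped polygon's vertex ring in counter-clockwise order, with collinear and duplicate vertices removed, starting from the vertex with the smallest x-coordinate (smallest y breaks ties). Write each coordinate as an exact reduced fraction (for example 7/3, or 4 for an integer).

1. After x ≥ 7: [(7,22/15) (18,0) (15,18) (7,18)]
2. After x ≤ 10: [(7,22/15) (10,16/15) (10,18) (7,18)]
3. After y ≥ 1: [(7,22/15) (10,16/15) (10,18) (7,18)]
4. After y ≤ 19: [(7,22/15) (10,16/15) (10,18) (7,18)]
5. Canonical ring: [(7,22/15) (10,16/15) (10,18) (7,18)]

Clipped polygon: [(7,22/15) (10,16/15) (10,18) (7,18)]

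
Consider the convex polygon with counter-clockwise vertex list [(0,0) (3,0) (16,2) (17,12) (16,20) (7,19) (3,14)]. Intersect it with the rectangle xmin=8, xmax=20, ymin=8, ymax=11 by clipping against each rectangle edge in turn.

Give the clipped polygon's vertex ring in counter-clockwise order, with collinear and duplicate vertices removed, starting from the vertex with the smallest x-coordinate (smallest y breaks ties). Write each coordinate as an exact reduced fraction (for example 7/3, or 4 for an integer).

Clipped polygon: [(8,8) (83/5,8) (169/10,11) (8,11)]

1. After x ≥ 8: [(8,10/13) (16,2) (17,12) (16,20) (8,172/9)]
2. After x ≤ 20: [(8,10/13) (16,2) (17,12) (16,20) (8,172/9)]
3. After y ≥ 8: [(8,8) (83/5,8) (17,12) (16,20) (8,172/9)]
4. After y ≤ 11: [(8,11) (8,8) (83/5,8) (169/10,11)]
5. Canonical ring: [(8,8) (83/5,8) (169/10,11) (8,11)]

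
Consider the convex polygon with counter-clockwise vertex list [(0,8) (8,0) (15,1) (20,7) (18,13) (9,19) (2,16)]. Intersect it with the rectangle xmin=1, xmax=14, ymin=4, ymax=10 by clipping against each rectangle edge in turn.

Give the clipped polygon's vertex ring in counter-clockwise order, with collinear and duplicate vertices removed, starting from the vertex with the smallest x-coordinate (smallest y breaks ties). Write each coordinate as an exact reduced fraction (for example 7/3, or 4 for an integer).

Clipped polygon: [(1,7) (4,4) (14,4) (14,10) (1,10)]

1. After x ≥ 1: [(1,12) (1,7) (8,0) (15,1) (20,7) (18,13) (9,19) (2,16)]
2. After x ≤ 14: [(1,12) (1,7) (8,0) (14,6/7) (14,47/3) (9,19) (2,16)]
3. After y ≥ 4: [(1,12) (1,7) (4,4) (14,4) (14,47/3) (9,19) (2,16)]
4. After y ≤ 10: [(1,10) (1,7) (4,4) (14,4) (14,10)]
5. Canonical ring: [(1,7) (4,4) (14,4) (14,10) (1,10)]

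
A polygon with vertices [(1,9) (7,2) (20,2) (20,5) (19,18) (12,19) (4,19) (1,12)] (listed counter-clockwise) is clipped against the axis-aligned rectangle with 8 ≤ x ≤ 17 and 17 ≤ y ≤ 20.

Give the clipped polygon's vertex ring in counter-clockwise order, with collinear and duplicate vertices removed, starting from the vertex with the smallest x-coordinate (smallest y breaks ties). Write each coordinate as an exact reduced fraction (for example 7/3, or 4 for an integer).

Clipped polygon: [(8,17) (17,17) (17,128/7) (12,19) (8,19)]

1. After x ≥ 8: [(8,2) (20,2) (20,5) (19,18) (12,19) (8,19)]
2. After x ≤ 17: [(8,2) (17,2) (17,128/7) (12,19) (8,19)]
3. After y ≥ 17: [(8,17) (17,17) (17,128/7) (12,19) (8,19)]
4. After y ≤ 20: [(8,17) (17,17) (17,128/7) (12,19) (8,19)]
5. Canonical ring: [(8,17) (17,17) (17,128/7) (12,19) (8,19)]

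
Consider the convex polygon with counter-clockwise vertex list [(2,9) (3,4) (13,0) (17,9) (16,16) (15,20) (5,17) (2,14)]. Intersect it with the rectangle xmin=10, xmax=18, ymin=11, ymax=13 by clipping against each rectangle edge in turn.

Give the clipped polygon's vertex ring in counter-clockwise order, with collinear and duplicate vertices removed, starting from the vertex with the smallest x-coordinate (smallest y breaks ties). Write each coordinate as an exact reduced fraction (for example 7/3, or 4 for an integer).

Clipped polygon: [(10,11) (117/7,11) (115/7,13) (10,13)]

1. After x ≥ 10: [(10,6/5) (13,0) (17,9) (16,16) (15,20) (10,37/2)]
2. After x ≤ 18: [(10,6/5) (13,0) (17,9) (16,16) (15,20) (10,37/2)]
3. After y ≥ 11: [(10,11) (117/7,11) (16,16) (15,20) (10,37/2)]
4. After y ≤ 13: [(10,13) (10,11) (117/7,11) (115/7,13)]
5. Canonical ring: [(10,11) (117/7,11) (115/7,13) (10,13)]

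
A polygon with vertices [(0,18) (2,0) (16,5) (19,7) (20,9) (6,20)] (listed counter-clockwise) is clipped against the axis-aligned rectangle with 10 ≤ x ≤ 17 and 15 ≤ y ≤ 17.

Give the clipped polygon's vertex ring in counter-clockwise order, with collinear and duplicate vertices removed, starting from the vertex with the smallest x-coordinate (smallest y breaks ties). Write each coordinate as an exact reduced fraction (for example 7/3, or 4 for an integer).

Clipped polygon: [(10,15) (136/11,15) (10,118/7)]

1. After x ≥ 10: [(10,20/7) (16,5) (19,7) (20,9) (10,118/7)]
2. After x ≤ 17: [(10,20/7) (16,5) (17,17/3) (17,159/14) (10,118/7)]
3. After y ≥ 15: [(10,15) (136/11,15) (10,118/7)]
4. After y ≤ 17: [(10,15) (136/11,15) (10,118/7)]
5. Canonical ring: [(10,15) (136/11,15) (10,118/7)]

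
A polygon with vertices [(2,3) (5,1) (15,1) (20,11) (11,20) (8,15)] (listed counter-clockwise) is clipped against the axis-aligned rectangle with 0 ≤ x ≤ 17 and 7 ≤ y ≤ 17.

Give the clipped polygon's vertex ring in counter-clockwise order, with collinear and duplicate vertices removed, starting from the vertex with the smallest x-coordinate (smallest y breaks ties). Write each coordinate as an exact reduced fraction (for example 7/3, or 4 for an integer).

Clipped polygon: [(4,7) (17,7) (17,14) (14,17) (46/5,17) (8,15)]

1. After x ≥ 0: [(2,3) (5,1) (15,1) (20,11) (11,20) (8,15)]
2. After x ≤ 17: [(2,3) (5,1) (15,1) (17,5) (17,14) (11,20) (8,15)]
3. After y ≥ 7: [(4,7) (17,7) (17,14) (11,20) (8,15)]
4. After y ≤ 17: [(4,7) (17,7) (17,14) (14,17) (46/5,17) (8,15)]
5. Canonical ring: [(4,7) (17,7) (17,14) (14,17) (46/5,17) (8,15)]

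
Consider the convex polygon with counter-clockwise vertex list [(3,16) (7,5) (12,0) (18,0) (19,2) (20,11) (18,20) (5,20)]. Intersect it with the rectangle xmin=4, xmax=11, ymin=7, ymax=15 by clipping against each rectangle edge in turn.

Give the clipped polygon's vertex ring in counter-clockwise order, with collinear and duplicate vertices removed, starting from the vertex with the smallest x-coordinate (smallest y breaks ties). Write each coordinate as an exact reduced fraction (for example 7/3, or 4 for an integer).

1. After x ≥ 4: [(4,18) (4,53/4) (7,5) (12,0) (18,0) (19,2) (20,11) (18,20) (5,20)]
2. After x ≤ 11: [(4,18) (4,53/4) (7,5) (11,1) (11,20) (5,20)]
3. After y ≥ 7: [(4,18) (4,53/4) (69/11,7) (11,7) (11,20) (5,20)]
4. After y ≤ 15: [(4,15) (4,53/4) (69/11,7) (11,7) (11,15)]
5. Canonical ring: [(4,53/4) (69/11,7) (11,7) (11,15) (4,15)]

Clipped polygon: [(4,53/4) (69/11,7) (11,7) (11,15) (4,15)]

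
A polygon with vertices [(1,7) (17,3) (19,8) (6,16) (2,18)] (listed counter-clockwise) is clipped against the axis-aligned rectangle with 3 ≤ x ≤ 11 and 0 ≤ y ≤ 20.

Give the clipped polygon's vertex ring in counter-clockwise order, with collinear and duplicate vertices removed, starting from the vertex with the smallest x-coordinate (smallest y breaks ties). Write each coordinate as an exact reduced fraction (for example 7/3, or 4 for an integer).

1. After x ≥ 3: [(3,13/2) (17,3) (19,8) (6,16) (3,35/2)]
2. After x ≤ 11: [(3,13/2) (11,9/2) (11,168/13) (6,16) (3,35/2)]
3. After y ≥ 0: [(3,13/2) (11,9/2) (11,168/13) (6,16) (3,35/2)]
4. After y ≤ 20: [(3,13/2) (11,9/2) (11,168/13) (6,16) (3,35/2)]
5. Canonical ring: [(3,13/2) (11,9/2) (11,168/13) (6,16) (3,35/2)]

Clipped polygon: [(3,13/2) (11,9/2) (11,168/13) (6,16) (3,35/2)]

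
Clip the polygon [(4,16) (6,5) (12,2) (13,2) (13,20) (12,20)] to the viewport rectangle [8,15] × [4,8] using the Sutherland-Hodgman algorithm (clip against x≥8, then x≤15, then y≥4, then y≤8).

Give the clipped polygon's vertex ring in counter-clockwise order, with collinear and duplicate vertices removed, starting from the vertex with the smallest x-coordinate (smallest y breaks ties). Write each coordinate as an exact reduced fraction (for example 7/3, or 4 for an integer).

1. After x ≥ 8: [(8,18) (8,4) (12,2) (13,2) (13,20) (12,20)]
2. After x ≤ 15: [(8,18) (8,4) (12,2) (13,2) (13,20) (12,20)]
3. After y ≥ 4: [(8,18) (8,4) (8,4) (13,4) (13,20) (12,20)]
4. After y ≤ 8: [(8,8) (8,4) (8,4) (13,4) (13,8)]
5. Canonical ring: [(8,4) (13,4) (13,8) (8,8)]

Clipped polygon: [(8,4) (13,4) (13,8) (8,8)]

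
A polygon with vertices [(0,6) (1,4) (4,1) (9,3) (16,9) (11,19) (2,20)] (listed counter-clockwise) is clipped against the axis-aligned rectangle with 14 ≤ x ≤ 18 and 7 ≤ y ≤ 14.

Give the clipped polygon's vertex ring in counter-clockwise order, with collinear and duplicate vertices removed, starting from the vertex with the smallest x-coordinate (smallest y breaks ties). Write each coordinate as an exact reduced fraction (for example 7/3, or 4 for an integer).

Clipped polygon: [(14,51/7) (16,9) (14,13)]

1. After x ≥ 14: [(14,51/7) (16,9) (14,13)]
2. After x ≤ 18: [(14,51/7) (16,9) (14,13)]
3. After y ≥ 7: [(14,51/7) (16,9) (14,13)]
4. After y ≤ 14: [(14,51/7) (16,9) (14,13)]
5. Canonical ring: [(14,51/7) (16,9) (14,13)]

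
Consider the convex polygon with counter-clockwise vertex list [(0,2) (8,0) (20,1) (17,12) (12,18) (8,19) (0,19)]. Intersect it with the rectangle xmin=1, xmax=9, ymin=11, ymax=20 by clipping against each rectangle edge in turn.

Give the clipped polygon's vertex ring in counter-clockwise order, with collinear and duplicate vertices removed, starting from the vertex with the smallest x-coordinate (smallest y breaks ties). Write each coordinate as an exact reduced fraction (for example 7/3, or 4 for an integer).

Clipped polygon: [(1,11) (9,11) (9,75/4) (8,19) (1,19)]

1. After x ≥ 1: [(1,7/4) (8,0) (20,1) (17,12) (12,18) (8,19) (1,19)]
2. After x ≤ 9: [(1,7/4) (8,0) (9,1/12) (9,75/4) (8,19) (1,19)]
3. After y ≥ 11: [(1,11) (9,11) (9,75/4) (8,19) (1,19)]
4. After y ≤ 20: [(1,11) (9,11) (9,75/4) (8,19) (1,19)]
5. Canonical ring: [(1,11) (9,11) (9,75/4) (8,19) (1,19)]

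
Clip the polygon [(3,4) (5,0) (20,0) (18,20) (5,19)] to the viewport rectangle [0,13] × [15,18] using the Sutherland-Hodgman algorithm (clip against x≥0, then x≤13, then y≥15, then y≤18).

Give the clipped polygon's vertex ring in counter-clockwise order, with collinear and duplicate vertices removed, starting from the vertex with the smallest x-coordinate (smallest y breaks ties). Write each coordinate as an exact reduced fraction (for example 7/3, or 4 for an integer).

Clipped polygon: [(67/15,15) (13,15) (13,18) (73/15,18)]

1. After x ≥ 0: [(3,4) (5,0) (20,0) (18,20) (5,19)]
2. After x ≤ 13: [(3,4) (5,0) (13,0) (13,255/13) (5,19)]
3. After y ≥ 15: [(67/15,15) (13,15) (13,255/13) (5,19)]
4. After y ≤ 18: [(73/15,18) (67/15,15) (13,15) (13,18)]
5. Canonical ring: [(67/15,15) (13,15) (13,18) (73/15,18)]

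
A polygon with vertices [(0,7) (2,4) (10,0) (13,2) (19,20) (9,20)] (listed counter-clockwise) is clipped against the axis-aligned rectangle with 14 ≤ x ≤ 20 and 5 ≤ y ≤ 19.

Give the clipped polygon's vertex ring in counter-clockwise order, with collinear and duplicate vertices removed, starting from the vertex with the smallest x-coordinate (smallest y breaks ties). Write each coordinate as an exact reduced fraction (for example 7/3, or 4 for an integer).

Clipped polygon: [(14,5) (56/3,19) (14,19)]

1. After x ≥ 14: [(14,5) (19,20) (14,20)]
2. After x ≤ 20: [(14,5) (19,20) (14,20)]
3. After y ≥ 5: [(14,5) (19,20) (14,20)]
4. After y ≤ 19: [(14,19) (14,5) (56/3,19)]
5. Canonical ring: [(14,5) (56/3,19) (14,19)]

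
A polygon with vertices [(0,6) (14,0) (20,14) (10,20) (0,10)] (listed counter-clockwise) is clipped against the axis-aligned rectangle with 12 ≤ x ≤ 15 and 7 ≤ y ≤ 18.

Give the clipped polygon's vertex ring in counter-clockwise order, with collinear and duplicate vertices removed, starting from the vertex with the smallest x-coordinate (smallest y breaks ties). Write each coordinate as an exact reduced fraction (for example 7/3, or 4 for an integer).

1. After x ≥ 12: [(12,6/7) (14,0) (20,14) (12,94/5)]
2. After x ≤ 15: [(12,6/7) (14,0) (15,7/3) (15,17) (12,94/5)]
3. After y ≥ 7: [(12,7) (15,7) (15,17) (12,94/5)]
4. After y ≤ 18: [(12,18) (12,7) (15,7) (15,17) (40/3,18)]
5. Canonical ring: [(12,7) (15,7) (15,17) (40/3,18) (12,18)]

Clipped polygon: [(12,7) (15,7) (15,17) (40/3,18) (12,18)]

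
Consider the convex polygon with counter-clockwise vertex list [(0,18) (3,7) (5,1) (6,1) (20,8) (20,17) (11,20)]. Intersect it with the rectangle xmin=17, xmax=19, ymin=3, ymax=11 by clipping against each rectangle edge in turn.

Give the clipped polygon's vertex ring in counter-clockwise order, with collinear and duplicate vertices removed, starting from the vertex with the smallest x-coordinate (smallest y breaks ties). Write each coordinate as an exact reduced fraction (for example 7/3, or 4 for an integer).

1. After x ≥ 17: [(17,13/2) (20,8) (20,17) (17,18)]
2. After x ≤ 19: [(17,13/2) (19,15/2) (19,52/3) (17,18)]
3. After y ≥ 3: [(17,13/2) (19,15/2) (19,52/3) (17,18)]
4. After y ≤ 11: [(17,11) (17,13/2) (19,15/2) (19,11)]
5. Canonical ring: [(17,13/2) (19,15/2) (19,11) (17,11)]

Clipped polygon: [(17,13/2) (19,15/2) (19,11) (17,11)]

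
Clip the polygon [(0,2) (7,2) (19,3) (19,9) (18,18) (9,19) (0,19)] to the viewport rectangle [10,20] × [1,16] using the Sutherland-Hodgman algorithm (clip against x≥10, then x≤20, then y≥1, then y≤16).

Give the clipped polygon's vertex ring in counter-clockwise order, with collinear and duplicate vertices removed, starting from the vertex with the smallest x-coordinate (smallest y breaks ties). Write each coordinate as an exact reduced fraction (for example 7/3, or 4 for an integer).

Clipped polygon: [(10,9/4) (19,3) (19,9) (164/9,16) (10,16)]

1. After x ≥ 10: [(10,9/4) (19,3) (19,9) (18,18) (10,170/9)]
2. After x ≤ 20: [(10,9/4) (19,3) (19,9) (18,18) (10,170/9)]
3. After y ≥ 1: [(10,9/4) (19,3) (19,9) (18,18) (10,170/9)]
4. After y ≤ 16: [(10,16) (10,9/4) (19,3) (19,9) (164/9,16)]
5. Canonical ring: [(10,9/4) (19,3) (19,9) (164/9,16) (10,16)]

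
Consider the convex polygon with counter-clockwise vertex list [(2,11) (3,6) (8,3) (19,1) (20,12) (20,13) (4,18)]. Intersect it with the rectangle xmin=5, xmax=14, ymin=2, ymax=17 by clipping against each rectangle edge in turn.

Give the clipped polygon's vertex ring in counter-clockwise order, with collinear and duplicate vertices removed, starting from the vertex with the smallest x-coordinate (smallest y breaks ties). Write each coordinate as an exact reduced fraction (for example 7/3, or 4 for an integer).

1. After x ≥ 5: [(5,24/5) (8,3) (19,1) (20,12) (20,13) (5,283/16)]
2. After x ≤ 14: [(5,24/5) (8,3) (14,21/11) (14,119/8) (5,283/16)]
3. After y ≥ 2: [(5,24/5) (8,3) (27/2,2) (14,2) (14,119/8) (5,283/16)]
4. After y ≤ 17: [(5,17) (5,24/5) (8,3) (27/2,2) (14,2) (14,119/8) (36/5,17)]
5. Canonical ring: [(5,24/5) (8,3) (27/2,2) (14,2) (14,119/8) (36/5,17) (5,17)]

Clipped polygon: [(5,24/5) (8,3) (27/2,2) (14,2) (14,119/8) (36/5,17) (5,17)]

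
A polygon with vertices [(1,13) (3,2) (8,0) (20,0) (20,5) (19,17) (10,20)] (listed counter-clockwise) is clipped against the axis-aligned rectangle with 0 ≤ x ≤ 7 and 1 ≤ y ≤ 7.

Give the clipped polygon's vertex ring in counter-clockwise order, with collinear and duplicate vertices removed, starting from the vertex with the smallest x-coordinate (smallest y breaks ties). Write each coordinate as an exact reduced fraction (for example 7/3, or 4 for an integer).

Clipped polygon: [(23/11,7) (3,2) (11/2,1) (7,1) (7,7)]

1. After x ≥ 0: [(1,13) (3,2) (8,0) (20,0) (20,5) (19,17) (10,20)]
2. After x ≤ 7: [(7,53/3) (1,13) (3,2) (7,2/5)]
3. After y ≥ 1: [(7,1) (7,53/3) (1,13) (3,2) (11/2,1)]
4. After y ≤ 7: [(7,1) (7,7) (23/11,7) (3,2) (11/2,1)]
5. Canonical ring: [(23/11,7) (3,2) (11/2,1) (7,1) (7,7)]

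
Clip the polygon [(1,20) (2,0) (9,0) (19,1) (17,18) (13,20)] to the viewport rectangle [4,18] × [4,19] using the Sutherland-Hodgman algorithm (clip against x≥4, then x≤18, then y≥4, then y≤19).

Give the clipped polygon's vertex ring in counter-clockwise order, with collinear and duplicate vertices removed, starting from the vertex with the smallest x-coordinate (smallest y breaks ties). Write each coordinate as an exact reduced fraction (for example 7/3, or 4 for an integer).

Clipped polygon: [(4,4) (18,4) (18,19/2) (17,18) (15,19) (4,19)]

1. After x ≥ 4: [(4,20) (4,0) (9,0) (19,1) (17,18) (13,20)]
2. After x ≤ 18: [(4,20) (4,0) (9,0) (18,9/10) (18,19/2) (17,18) (13,20)]
3. After y ≥ 4: [(4,20) (4,4) (18,4) (18,19/2) (17,18) (13,20)]
4. After y ≤ 19: [(4,19) (4,4) (18,4) (18,19/2) (17,18) (15,19)]
5. Canonical ring: [(4,4) (18,4) (18,19/2) (17,18) (15,19) (4,19)]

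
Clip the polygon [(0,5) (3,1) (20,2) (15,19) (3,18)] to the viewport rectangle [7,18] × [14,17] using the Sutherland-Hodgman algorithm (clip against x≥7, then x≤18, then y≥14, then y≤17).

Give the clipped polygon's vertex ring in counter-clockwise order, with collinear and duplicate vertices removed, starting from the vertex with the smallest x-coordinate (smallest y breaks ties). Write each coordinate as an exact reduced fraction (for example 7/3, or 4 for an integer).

Clipped polygon: [(7,14) (280/17,14) (265/17,17) (7,17)]

1. After x ≥ 7: [(7,21/17) (20,2) (15,19) (7,55/3)]
2. After x ≤ 18: [(7,21/17) (18,32/17) (18,44/5) (15,19) (7,55/3)]
3. After y ≥ 14: [(7,14) (280/17,14) (15,19) (7,55/3)]
4. After y ≤ 17: [(7,17) (7,14) (280/17,14) (265/17,17)]
5. Canonical ring: [(7,14) (280/17,14) (265/17,17) (7,17)]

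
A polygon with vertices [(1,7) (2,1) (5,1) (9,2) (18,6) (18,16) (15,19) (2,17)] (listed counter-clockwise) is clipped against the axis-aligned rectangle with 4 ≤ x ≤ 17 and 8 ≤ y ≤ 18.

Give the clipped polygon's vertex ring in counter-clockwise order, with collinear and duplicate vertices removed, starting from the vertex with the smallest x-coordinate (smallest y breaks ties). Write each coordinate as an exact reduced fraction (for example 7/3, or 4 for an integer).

1. After x ≥ 4: [(4,1) (5,1) (9,2) (18,6) (18,16) (15,19) (4,225/13)]
2. After x ≤ 17: [(4,1) (5,1) (9,2) (17,50/9) (17,17) (15,19) (4,225/13)]
3. After y ≥ 8: [(4,8) (17,8) (17,17) (15,19) (4,225/13)]
4. After y ≤ 18: [(4,8) (17,8) (17,17) (16,18) (17/2,18) (4,225/13)]
5. Canonical ring: [(4,8) (17,8) (17,17) (16,18) (17/2,18) (4,225/13)]

Clipped polygon: [(4,8) (17,8) (17,17) (16,18) (17/2,18) (4,225/13)]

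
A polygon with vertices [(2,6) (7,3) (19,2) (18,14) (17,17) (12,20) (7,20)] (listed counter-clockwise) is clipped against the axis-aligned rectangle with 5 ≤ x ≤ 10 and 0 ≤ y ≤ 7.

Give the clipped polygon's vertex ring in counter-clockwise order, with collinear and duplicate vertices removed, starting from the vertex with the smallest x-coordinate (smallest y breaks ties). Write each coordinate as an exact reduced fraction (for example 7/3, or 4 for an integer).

1. After x ≥ 5: [(5,72/5) (5,21/5) (7,3) (19,2) (18,14) (17,17) (12,20) (7,20)]
2. After x ≤ 10: [(5,72/5) (5,21/5) (7,3) (10,11/4) (10,20) (7,20)]
3. After y ≥ 0: [(5,72/5) (5,21/5) (7,3) (10,11/4) (10,20) (7,20)]
4. After y ≤ 7: [(5,7) (5,21/5) (7,3) (10,11/4) (10,7)]
5. Canonical ring: [(5,21/5) (7,3) (10,11/4) (10,7) (5,7)]

Clipped polygon: [(5,21/5) (7,3) (10,11/4) (10,7) (5,7)]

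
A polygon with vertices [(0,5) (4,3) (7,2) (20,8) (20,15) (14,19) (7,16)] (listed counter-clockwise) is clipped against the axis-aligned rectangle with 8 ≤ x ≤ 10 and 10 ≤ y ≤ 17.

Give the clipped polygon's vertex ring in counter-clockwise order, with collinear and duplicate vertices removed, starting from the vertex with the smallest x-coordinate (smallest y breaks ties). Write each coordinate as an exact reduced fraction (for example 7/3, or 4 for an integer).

1. After x ≥ 8: [(8,32/13) (20,8) (20,15) (14,19) (8,115/7)]
2. After x ≤ 10: [(8,32/13) (10,44/13) (10,121/7) (8,115/7)]
3. After y ≥ 10: [(8,10) (10,10) (10,121/7) (8,115/7)]
4. After y ≤ 17: [(8,10) (10,10) (10,17) (28/3,17) (8,115/7)]
5. Canonical ring: [(8,10) (10,10) (10,17) (28/3,17) (8,115/7)]

Clipped polygon: [(8,10) (10,10) (10,17) (28/3,17) (8,115/7)]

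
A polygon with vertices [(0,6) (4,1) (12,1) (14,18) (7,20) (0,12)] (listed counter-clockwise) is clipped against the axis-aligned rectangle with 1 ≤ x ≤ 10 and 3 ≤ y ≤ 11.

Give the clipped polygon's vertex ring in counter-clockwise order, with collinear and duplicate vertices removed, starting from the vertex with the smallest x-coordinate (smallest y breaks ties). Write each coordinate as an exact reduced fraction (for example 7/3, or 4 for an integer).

1. After x ≥ 1: [(1,19/4) (4,1) (12,1) (14,18) (7,20) (1,92/7)]
2. After x ≤ 10: [(1,19/4) (4,1) (10,1) (10,134/7) (7,20) (1,92/7)]
3. After y ≥ 3: [(1,19/4) (12/5,3) (10,3) (10,134/7) (7,20) (1,92/7)]
4. After y ≤ 11: [(1,11) (1,19/4) (12/5,3) (10,3) (10,11)]
5. Canonical ring: [(1,19/4) (12/5,3) (10,3) (10,11) (1,11)]

Clipped polygon: [(1,19/4) (12/5,3) (10,3) (10,11) (1,11)]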